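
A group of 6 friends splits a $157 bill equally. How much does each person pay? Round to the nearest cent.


Total bill: $157
Number of people: 6
Each pays: $157 / 6 = $26.1666... ≈ $26.17

$26.17


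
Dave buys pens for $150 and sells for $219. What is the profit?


Selling price = $219
Cost price = $150
Profit = selling price - cost price:
Profit = $219 - $150 = $69

$69


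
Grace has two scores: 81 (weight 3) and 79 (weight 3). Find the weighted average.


Weighted sum:
3 x 81 + 3 x 79 = 480
Total weight:
3 + 3 = 6
Weighted average:
480 / 6 = 80

80


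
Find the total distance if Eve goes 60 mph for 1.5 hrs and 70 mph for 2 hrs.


Leg 1 distance:
60 x 1.5 = 90 miles
Leg 2 distance:
70 x 2 = 140 miles
Total distance:
90 + 140 = 230 miles

230 miles


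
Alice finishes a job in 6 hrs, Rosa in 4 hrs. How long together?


Alice's rate: 1/6 of the job per hour
Rosa's rate: 1/4 of the job per hour
Combined rate: 1/6 + 1/4 = 5/12 per hour
Time = 1 / (5/12) = 12/5 = 2.4 hours

2.4 hours


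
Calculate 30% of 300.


Convert percentage to decimal:
30% = 0.3
Multiply:
300 x 0.3 = 90

90


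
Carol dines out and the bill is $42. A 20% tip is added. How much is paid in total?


Calculate the tip:
20% of $42 = $8.40
Add tip to meal cost:
$42 + $8.40 = $50.40

$50.40


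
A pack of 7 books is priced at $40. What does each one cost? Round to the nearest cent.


Total cost: $40
Number of items: 7
Unit price: $40 / 7 = $5.7142... ≈ $5.71

$5.71


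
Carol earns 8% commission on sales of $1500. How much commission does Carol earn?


Convert rate to decimal:
8% = 0.08
Multiply by sales:
$1500 x 0.08 = $120

$120


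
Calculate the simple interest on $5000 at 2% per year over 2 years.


Use the formula I = P x R x T / 100
P x R x T = 5000 x 2 x 2 = 20000
I = 20000 / 100 = $200

$200


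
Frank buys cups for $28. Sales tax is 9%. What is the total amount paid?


Calculate the tax:
9% of $28 = $2.52
Add tax to price:
$28 + $2.52 = $30.52

$30.52


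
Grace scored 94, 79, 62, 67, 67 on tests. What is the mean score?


Add the scores:
94 + 79 + 62 + 67 + 67 = 369
Divide by the number of tests:
369 / 5 = 73.8

73.8


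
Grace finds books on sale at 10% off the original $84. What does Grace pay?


Calculate the discount amount:
10% of $84 = $8.40
Subtract from original:
$84 - $8.40 = $75.60

$75.60


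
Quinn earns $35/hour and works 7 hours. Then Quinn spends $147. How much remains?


Calculate earnings:
7 x $35 = $245
Subtract spending:
$245 - $147 = $98

$98


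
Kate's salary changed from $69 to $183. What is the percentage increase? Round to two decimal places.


Find the absolute change:
|183 - 69| = 114
Divide by original and multiply by 100:
114 / 69 x 100 = 165.2173...% ≈ 165.22%

165.22%


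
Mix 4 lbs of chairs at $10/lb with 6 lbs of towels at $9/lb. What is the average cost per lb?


Cost of chairs:
4 x $10 = $40
Cost of towels:
6 x $9 = $54
Total cost: $40 + $54 = $94
Total weight: 10 lbs
Average: $94 / 10 = $9.40/lb

$9.40/lb


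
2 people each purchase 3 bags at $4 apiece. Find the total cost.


Cost per person:
3 x $4 = $12
Group total:
2 x $12 = $24

$24


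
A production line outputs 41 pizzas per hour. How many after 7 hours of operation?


Production rate: 41 pizzas per hour
Time: 7 hours
Total: 41 x 7 = 287 pizzas

287 pizzas


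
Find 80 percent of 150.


Convert percentage to decimal:
80% = 0.8
Multiply:
150 x 0.8 = 120

120


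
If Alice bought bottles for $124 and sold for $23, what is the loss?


Selling price = $23
Cost price = $124
Loss = cost price - selling price:
Loss = $124 - $23 = $101

$101


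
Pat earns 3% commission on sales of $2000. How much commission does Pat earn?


Convert rate to decimal:
3% = 0.03
Multiply by sales:
$2000 x 0.03 = $60

$60


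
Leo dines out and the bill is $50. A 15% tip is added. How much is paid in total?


Calculate the tip:
15% of $50 = $7.50
Add tip to meal cost:
$50 + $7.50 = $57.50

$57.50


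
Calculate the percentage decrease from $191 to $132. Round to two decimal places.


Find the absolute change:
|132 - 191| = 59
Divide by original and multiply by 100:
59 / 191 x 100 = 30.8900...% ≈ 30.89%

30.89%


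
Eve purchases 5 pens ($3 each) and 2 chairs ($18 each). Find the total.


Cost of pens:
5 x $3 = $15
Cost of chairs:
2 x $18 = $36
Add both:
$15 + $36 = $51

$51


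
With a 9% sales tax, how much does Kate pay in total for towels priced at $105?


Calculate the tax:
9% of $105 = $9.45
Add tax to price:
$105 + $9.45 = $114.45

$114.45


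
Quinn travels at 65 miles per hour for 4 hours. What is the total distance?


Use the formula: distance = speed x time
Speed = 65 mph, Time = 4 hours
65 x 4 = 260 miles

260 miles


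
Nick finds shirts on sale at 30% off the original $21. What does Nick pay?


Calculate the discount amount:
30% of $21 = $6.30
Subtract from original:
$21 - $6.30 = $14.70

$14.70


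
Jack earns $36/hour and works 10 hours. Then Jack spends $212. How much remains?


Calculate earnings:
10 x $36 = $360
Subtract spending:
$360 - $212 = $148

$148


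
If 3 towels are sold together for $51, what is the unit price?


Total cost: $51
Number of items: 3
Unit price: $51 / 3 = $17

$17


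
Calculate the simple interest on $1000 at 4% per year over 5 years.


Use the formula I = P x R x T / 100
P x R x T = 1000 x 4 x 5 = 20000
I = 20000 / 100 = $200

$200


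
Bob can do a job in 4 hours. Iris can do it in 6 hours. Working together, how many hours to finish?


Bob's rate: 1/4 of the job per hour
Iris's rate: 1/6 of the job per hour
Combined rate: 1/4 + 1/6 = 5/12 per hour
Time = 1 / (5/12) = 12/5 = 2.4 hours

2.4 hours


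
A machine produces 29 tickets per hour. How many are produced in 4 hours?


Production rate: 29 tickets per hour
Time: 4 hours
Total: 29 x 4 = 116 tickets

116 tickets


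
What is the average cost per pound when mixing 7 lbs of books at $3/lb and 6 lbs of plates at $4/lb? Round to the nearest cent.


Cost of books:
7 x $3 = $21
Cost of plates:
6 x $4 = $24
Total cost: $21 + $24 = $45
Total weight: 13 lbs
Average: $45 / 13 = $3.4615... ≈ $3.46/lb

$3.46/lb


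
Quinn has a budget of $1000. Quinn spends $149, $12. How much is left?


Add up expenses:
$149 + $12 = $161
Subtract from budget:
$1000 - $161 = $839

$839


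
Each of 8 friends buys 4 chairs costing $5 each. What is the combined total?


Cost per person:
4 x $5 = $20
Group total:
8 x $20 = $160

$160


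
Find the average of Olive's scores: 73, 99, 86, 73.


Add the scores:
73 + 99 + 86 + 73 = 331
Divide by the number of tests:
331 / 4 = 82.75

82.75


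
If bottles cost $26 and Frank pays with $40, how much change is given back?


Start with the amount paid:
$40
Subtract the price:
$40 - $26 = $14

$14


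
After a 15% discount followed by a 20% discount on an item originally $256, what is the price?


First discount:
15% of $256 = $38.40
Price after first discount:
$256 - $38.40 = $217.60
Second discount:
20% of $217.60 = $43.52
Final price:
$217.60 - $43.52 = $174.08

$174.08


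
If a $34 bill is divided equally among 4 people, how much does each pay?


Total bill: $34
Number of people: 4
Each pays: $34 / 4 = $8.50

$8.50


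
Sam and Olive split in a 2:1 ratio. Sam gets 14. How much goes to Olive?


Find the multiplier:
14 / 2 = 7
Apply to Olive's share:
1 x 7 = 7

7


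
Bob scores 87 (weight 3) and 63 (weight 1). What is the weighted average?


Weighted sum:
3 x 87 + 1 x 63 = 324
Total weight:
3 + 1 = 4
Weighted average:
324 / 4 = 81

81


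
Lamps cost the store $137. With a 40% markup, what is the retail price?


Calculate the markup amount:
40% of $137 = $54.80
Add to cost:
$137 + $54.80 = $191.80

$191.80


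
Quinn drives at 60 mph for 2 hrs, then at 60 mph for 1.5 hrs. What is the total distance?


Leg 1 distance:
60 x 2 = 120 miles
Leg 2 distance:
60 x 1.5 = 90 miles
Total distance:
120 + 90 = 210 miles

210 miles


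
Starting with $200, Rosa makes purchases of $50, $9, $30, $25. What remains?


Add up expenses:
$50 + $9 + $30 + $25 = $114
Subtract from budget:
$200 - $114 = $86

$86


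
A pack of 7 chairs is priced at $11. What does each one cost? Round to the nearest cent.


Total cost: $11
Number of items: 7
Unit price: $11 / 7 = $1.5714... ≈ $1.57

$1.57


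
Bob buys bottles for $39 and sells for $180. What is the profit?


Selling price = $180
Cost price = $39
Profit = selling price - cost price:
Profit = $180 - $39 = $141

$141


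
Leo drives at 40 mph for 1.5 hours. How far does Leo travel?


Use the formula: distance = speed x time
Speed = 40 mph, Time = 1.5 hours
40 x 1.5 = 60 miles

60 miles


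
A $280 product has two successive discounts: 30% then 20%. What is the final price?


First discount:
30% of $280 = $84
Price after first discount:
$280 - $84 = $196
Second discount:
20% of $196 = $39.20
Final price:
$196 - $39.20 = $156.80

$156.80


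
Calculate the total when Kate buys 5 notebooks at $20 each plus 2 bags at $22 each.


Cost of notebooks:
5 x $20 = $100
Cost of bags:
2 x $22 = $44
Add both:
$100 + $44 = $144

$144


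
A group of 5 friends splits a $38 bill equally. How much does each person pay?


Total bill: $38
Number of people: 5
Each pays: $38 / 5 = $7.60

$7.60


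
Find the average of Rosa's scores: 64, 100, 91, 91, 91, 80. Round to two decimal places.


Add the scores:
64 + 100 + 91 + 91 + 91 + 80 = 517
Divide by the number of tests:
517 / 6 = 86.1666... ≈ 86.17

86.17


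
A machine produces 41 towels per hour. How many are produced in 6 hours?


Production rate: 41 towels per hour
Time: 6 hours
Total: 41 x 6 = 246 towels

246 towels


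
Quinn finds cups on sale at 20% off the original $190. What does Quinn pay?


Calculate the discount amount:
20% of $190 = $38
Subtract from original:
$190 - $38 = $152

$152


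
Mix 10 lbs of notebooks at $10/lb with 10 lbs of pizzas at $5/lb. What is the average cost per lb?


Cost of notebooks:
10 x $10 = $100
Cost of pizzas:
10 x $5 = $50
Total cost: $100 + $50 = $150
Total weight: 20 lbs
Average: $150 / 20 = $7.50/lb

$7.50/lb


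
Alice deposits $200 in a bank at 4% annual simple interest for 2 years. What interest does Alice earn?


Use the formula I = P x R x T / 100
P x R x T = 200 x 4 x 2 = 1600
I = 1600 / 100 = $16

$16


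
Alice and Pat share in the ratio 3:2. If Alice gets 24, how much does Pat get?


Find the multiplier:
24 / 3 = 8
Apply to Pat's share:
2 x 8 = 16

16


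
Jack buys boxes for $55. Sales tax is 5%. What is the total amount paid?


Calculate the tax:
5% of $55 = $2.75
Add tax to price:
$55 + $2.75 = $57.75

$57.75


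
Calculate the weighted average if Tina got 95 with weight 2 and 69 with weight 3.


Weighted sum:
2 x 95 + 3 x 69 = 397
Total weight:
2 + 3 = 5
Weighted average:
397 / 5 = 79.4

79.4


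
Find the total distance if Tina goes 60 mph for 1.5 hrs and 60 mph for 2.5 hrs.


Leg 1 distance:
60 x 1.5 = 90 miles
Leg 2 distance:
60 x 2.5 = 150 miles
Total distance:
90 + 150 = 240 miles

240 miles


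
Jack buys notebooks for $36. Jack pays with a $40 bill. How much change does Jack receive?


Start with the amount paid:
$40
Subtract the price:
$40 - $36 = $4

$4


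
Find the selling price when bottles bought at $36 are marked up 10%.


Calculate the markup amount:
10% of $36 = $3.60
Add to cost:
$36 + $3.60 = $39.60

$39.60


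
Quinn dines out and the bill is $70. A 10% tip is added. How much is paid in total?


Calculate the tip:
10% of $70 = $7
Add tip to meal cost:
$70 + $7 = $77

$77


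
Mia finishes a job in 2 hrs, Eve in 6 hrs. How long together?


Mia's rate: 1/2 of the job per hour
Eve's rate: 1/6 of the job per hour
Combined rate: 1/2 + 1/6 = 2/3 per hour
Time = 1 / (2/3) = 3/2 = 1.5 hours

1.5 hours


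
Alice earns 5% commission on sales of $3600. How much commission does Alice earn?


Convert rate to decimal:
5% = 0.05
Multiply by sales:
$3600 x 0.05 = $180

$180


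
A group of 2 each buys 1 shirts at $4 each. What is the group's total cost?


Cost per person:
1 x $4 = $4
Group total:
2 x $4 = $8

$8


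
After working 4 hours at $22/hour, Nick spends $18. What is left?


Calculate earnings:
4 x $22 = $88
Subtract spending:
$88 - $18 = $70

$70


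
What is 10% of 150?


Convert percentage to decimal:
10% = 0.1
Multiply:
150 x 0.1 = 15

15


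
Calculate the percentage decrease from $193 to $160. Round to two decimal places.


Find the absolute change:
|160 - 193| = 33
Divide by original and multiply by 100:
33 / 193 x 100 = 17.0984...% ≈ 17.1%

17.1%


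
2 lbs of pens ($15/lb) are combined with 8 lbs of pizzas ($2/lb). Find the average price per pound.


Cost of pens:
2 x $15 = $30
Cost of pizzas:
8 x $2 = $16
Total cost: $30 + $16 = $46
Total weight: 10 lbs
Average: $46 / 10 = $4.60/lb

$4.60/lb


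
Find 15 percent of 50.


Convert percentage to decimal:
15% = 0.15
Multiply:
50 x 0.15 = 7.5

7.5


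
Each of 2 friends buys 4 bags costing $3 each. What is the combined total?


Cost per person:
4 x $3 = $12
Group total:
2 x $12 = $24

$24


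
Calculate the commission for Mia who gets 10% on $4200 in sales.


Convert rate to decimal:
10% = 0.1
Multiply by sales:
$4200 x 0.1 = $420

$420


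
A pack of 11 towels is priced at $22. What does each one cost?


Total cost: $22
Number of items: 11
Unit price: $22 / 11 = $2

$2


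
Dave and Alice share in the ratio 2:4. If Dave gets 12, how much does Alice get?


Find the multiplier:
12 / 2 = 6
Apply to Alice's share:
4 x 6 = 24

24


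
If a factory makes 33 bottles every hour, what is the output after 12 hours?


Production rate: 33 bottles per hour
Time: 12 hours
Total: 33 x 12 = 396 bottles

396 bottles


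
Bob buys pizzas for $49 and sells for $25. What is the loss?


Selling price = $25
Cost price = $49
Loss = cost price - selling price:
Loss = $49 - $25 = $24

$24


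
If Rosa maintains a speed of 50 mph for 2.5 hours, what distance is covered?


Use the formula: distance = speed x time
Speed = 50 mph, Time = 2.5 hours
50 x 2.5 = 125 miles

125 miles


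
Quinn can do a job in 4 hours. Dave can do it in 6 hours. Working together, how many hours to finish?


Quinn's rate: 1/4 of the job per hour
Dave's rate: 1/6 of the job per hour
Combined rate: 1/4 + 1/6 = 5/12 per hour
Time = 1 / (5/12) = 12/5 = 2.4 hours

2.4 hours


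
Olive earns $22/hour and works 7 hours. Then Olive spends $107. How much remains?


Calculate earnings:
7 x $22 = $154
Subtract spending:
$154 - $107 = $47

$47


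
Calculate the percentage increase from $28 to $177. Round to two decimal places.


Find the absolute change:
|177 - 28| = 149
Divide by original and multiply by 100:
149 / 28 x 100 = 532.1428...% ≈ 532.14%

532.14%


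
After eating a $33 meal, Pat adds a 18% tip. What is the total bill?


Calculate the tip:
18% of $33 = $5.94
Add tip to meal cost:
$33 + $5.94 = $38.94

$38.94


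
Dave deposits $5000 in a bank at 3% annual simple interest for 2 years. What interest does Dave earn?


Use the formula I = P x R x T / 100
P x R x T = 5000 x 3 x 2 = 30000
I = 30000 / 100 = $300

$300


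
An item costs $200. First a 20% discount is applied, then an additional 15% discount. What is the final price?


First discount:
20% of $200 = $40
Price after first discount:
$200 - $40 = $160
Second discount:
15% of $160 = $24
Final price:
$160 - $24 = $136

$136


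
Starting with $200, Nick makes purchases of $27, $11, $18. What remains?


Add up expenses:
$27 + $11 + $18 = $56
Subtract from budget:
$200 - $56 = $144

$144


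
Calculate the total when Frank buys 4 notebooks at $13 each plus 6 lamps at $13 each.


Cost of notebooks:
4 x $13 = $52
Cost of lamps:
6 x $13 = $78
Add both:
$52 + $78 = $130

$130


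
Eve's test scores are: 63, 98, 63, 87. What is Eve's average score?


Add the scores:
63 + 98 + 63 + 87 = 311
Divide by the number of tests:
311 / 4 = 77.75

77.75


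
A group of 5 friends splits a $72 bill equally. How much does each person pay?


Total bill: $72
Number of people: 5
Each pays: $72 / 5 = $14.40

$14.40


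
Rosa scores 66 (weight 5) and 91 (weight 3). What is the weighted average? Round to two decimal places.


Weighted sum:
5 x 66 + 3 x 91 = 603
Total weight:
5 + 3 = 8
Weighted average:
603 / 8 = 75.375 ≈ 75.38

75.38


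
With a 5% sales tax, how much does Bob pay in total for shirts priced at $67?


Calculate the tax:
5% of $67 = $3.35
Add tax to price:
$67 + $3.35 = $70.35

$70.35


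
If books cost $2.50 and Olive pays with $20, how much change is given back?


Start with the amount paid:
$20
Subtract the price:
$20 - $2.50 = $17.50

$17.50


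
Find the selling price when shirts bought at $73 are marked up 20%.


Calculate the markup amount:
20% of $73 = $14.60
Add to cost:
$73 + $14.60 = $87.60

$87.60


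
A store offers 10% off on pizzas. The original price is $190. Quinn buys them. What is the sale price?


Calculate the discount amount:
10% of $190 = $19
Subtract from original:
$190 - $19 = $171

$171


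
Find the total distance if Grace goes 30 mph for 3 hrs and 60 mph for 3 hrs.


Leg 1 distance:
30 x 3 = 90 miles
Leg 2 distance:
60 x 3 = 180 miles
Total distance:
90 + 180 = 270 miles

270 miles


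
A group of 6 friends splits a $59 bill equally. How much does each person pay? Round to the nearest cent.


Total bill: $59
Number of people: 6
Each pays: $59 / 6 = $9.8333... ≈ $9.83

$9.83


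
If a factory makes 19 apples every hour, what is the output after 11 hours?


Production rate: 19 apples per hour
Time: 11 hours
Total: 19 x 11 = 209 apples

209 apples


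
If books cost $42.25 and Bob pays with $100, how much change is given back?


Start with the amount paid:
$100
Subtract the price:
$100 - $42.25 = $57.75

$57.75


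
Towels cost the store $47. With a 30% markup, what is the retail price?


Calculate the markup amount:
30% of $47 = $14.10
Add to cost:
$47 + $14.10 = $61.10

$61.10


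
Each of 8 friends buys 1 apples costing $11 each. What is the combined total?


Cost per person:
1 x $11 = $11
Group total:
8 x $11 = $88

$88


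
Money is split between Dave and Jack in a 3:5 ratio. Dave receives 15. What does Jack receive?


Find the multiplier:
15 / 3 = 5
Apply to Jack's share:
5 x 5 = 25

25


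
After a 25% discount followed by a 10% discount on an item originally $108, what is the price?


First discount:
25% of $108 = $27
Price after first discount:
$108 - $27 = $81
Second discount:
10% of $81 = $8.10
Final price:
$81 - $8.10 = $72.90

$72.90


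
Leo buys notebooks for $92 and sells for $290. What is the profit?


Selling price = $290
Cost price = $92
Profit = selling price - cost price:
Profit = $290 - $92 = $198

$198


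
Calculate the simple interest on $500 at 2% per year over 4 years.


Use the formula I = P x R x T / 100
P x R x T = 500 x 2 x 4 = 4000
I = 4000 / 100 = $40

$40


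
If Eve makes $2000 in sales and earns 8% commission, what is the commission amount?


Convert rate to decimal:
8% = 0.08
Multiply by sales:
$2000 x 0.08 = $160

$160


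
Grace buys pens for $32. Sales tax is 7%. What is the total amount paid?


Calculate the tax:
7% of $32 = $2.24
Add tax to price:
$32 + $2.24 = $34.24

$34.24


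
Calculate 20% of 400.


Convert percentage to decimal:
20% = 0.2
Multiply:
400 x 0.2 = 80

80


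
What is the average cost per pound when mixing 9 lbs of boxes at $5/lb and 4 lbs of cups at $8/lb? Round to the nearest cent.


Cost of boxes:
9 x $5 = $45
Cost of cups:
4 x $8 = $32
Total cost: $45 + $32 = $77
Total weight: 13 lbs
Average: $77 / 13 = $5.9230... ≈ $5.92/lb

$5.92/lb


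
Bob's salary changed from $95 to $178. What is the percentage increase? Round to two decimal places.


Find the absolute change:
|178 - 95| = 83
Divide by original and multiply by 100:
83 / 95 x 100 = 87.3684...% ≈ 87.37%

87.37%


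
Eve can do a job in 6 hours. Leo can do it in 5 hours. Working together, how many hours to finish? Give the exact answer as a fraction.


Eve's rate: 1/6 of the job per hour
Leo's rate: 1/5 of the job per hour
Combined rate: 1/6 + 1/5 = 11/30 per hour
Time = 1 / (11/30) = 30/11 hours (≈ 2.73 hours)

30/11 hours


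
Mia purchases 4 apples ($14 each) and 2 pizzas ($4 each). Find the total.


Cost of apples:
4 x $14 = $56
Cost of pizzas:
2 x $4 = $8
Add both:
$56 + $8 = $64

$64


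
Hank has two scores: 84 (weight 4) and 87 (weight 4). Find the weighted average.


Weighted sum:
4 x 84 + 4 x 87 = 684
Total weight:
4 + 4 = 8
Weighted average:
684 / 8 = 85.5

85.5


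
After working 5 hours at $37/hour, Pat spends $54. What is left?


Calculate earnings:
5 x $37 = $185
Subtract spending:
$185 - $54 = $131

$131


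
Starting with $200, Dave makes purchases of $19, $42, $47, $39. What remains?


Add up expenses:
$19 + $42 + $47 + $39 = $147
Subtract from budget:
$200 - $147 = $53

$53


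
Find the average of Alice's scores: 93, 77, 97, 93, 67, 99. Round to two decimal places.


Add the scores:
93 + 77 + 97 + 93 + 67 + 99 = 526
Divide by the number of tests:
526 / 6 = 87.6666... ≈ 87.67

87.67


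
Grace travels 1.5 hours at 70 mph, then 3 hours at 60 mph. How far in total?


Leg 1 distance:
70 x 1.5 = 105 miles
Leg 2 distance:
60 x 3 = 180 miles
Total distance:
105 + 180 = 285 miles

285 miles


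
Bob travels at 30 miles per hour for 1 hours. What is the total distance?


Use the formula: distance = speed x time
Speed = 30 mph, Time = 1 hours
30 x 1 = 30 miles

30 miles


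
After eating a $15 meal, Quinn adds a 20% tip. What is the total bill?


Calculate the tip:
20% of $15 = $3
Add tip to meal cost:
$15 + $3 = $18

$18


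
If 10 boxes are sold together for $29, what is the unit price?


Total cost: $29
Number of items: 10
Unit price: $29 / 10 = $2.90

$2.90


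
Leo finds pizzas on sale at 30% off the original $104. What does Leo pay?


Calculate the discount amount:
30% of $104 = $31.20
Subtract from original:
$104 - $31.20 = $72.80

$72.80


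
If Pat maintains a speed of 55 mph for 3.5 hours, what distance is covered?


Use the formula: distance = speed x time
Speed = 55 mph, Time = 3.5 hours
55 x 3.5 = 192.5 miles

192.5 miles


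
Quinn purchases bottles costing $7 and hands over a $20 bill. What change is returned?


Start with the amount paid:
$20
Subtract the price:
$20 - $7 = $13

$13


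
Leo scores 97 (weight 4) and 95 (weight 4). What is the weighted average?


Weighted sum:
4 x 97 + 4 x 95 = 768
Total weight:
4 + 4 = 8
Weighted average:
768 / 8 = 96

96


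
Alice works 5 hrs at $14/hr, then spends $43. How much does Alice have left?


Calculate earnings:
5 x $14 = $70
Subtract spending:
$70 - $43 = $27

$27


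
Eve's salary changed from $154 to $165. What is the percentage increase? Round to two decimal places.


Find the absolute change:
|165 - 154| = 11
Divide by original and multiply by 100:
11 / 154 x 100 = 7.1428...% ≈ 7.14%

7.14%


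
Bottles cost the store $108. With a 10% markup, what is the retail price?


Calculate the markup amount:
10% of $108 = $10.80
Add to cost:
$108 + $10.80 = $118.80

$118.80


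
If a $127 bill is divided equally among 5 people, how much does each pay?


Total bill: $127
Number of people: 5
Each pays: $127 / 5 = $25.40

$25.40


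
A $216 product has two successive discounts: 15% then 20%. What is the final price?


First discount:
15% of $216 = $32.40
Price after first discount:
$216 - $32.40 = $183.60
Second discount:
20% of $183.60 = $36.72
Final price:
$183.60 - $36.72 = $146.88

$146.88


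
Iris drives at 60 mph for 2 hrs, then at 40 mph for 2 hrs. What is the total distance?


Leg 1 distance:
60 x 2 = 120 miles
Leg 2 distance:
40 x 2 = 80 miles
Total distance:
120 + 80 = 200 miles

200 miles


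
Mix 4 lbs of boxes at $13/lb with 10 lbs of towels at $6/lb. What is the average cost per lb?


Cost of boxes:
4 x $13 = $52
Cost of towels:
10 x $6 = $60
Total cost: $52 + $60 = $112
Total weight: 14 lbs
Average: $112 / 14 = $8/lb

$8/lb


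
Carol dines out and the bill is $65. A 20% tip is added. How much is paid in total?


Calculate the tip:
20% of $65 = $13
Add tip to meal cost:
$65 + $13 = $78

$78


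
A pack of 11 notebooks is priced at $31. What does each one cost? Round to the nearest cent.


Total cost: $31
Number of items: 11
Unit price: $31 / 11 = $2.8181... ≈ $2.82

$2.82


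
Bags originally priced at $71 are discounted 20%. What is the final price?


Calculate the discount amount:
20% of $71 = $14.20
Subtract from original:
$71 - $14.20 = $56.80

$56.80


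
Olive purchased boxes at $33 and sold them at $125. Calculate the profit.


Selling price = $125
Cost price = $33
Profit = selling price - cost price:
Profit = $125 - $33 = $92

$92


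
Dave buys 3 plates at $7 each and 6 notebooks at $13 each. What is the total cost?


Cost of plates:
3 x $7 = $21
Cost of notebooks:
6 x $13 = $78
Add both:
$21 + $78 = $99

$99


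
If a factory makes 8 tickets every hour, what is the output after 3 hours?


Production rate: 8 tickets per hour
Time: 3 hours
Total: 8 x 3 = 24 tickets

24 tickets


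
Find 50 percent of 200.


Convert percentage to decimal:
50% = 0.5
Multiply:
200 x 0.5 = 100

100


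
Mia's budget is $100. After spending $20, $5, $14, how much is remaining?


Add up expenses:
$20 + $5 + $14 = $39
Subtract from budget:
$100 - $39 = $61

$61


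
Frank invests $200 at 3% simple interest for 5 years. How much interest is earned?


Use the formula I = P x R x T / 100
P x R x T = 200 x 3 x 5 = 3000
I = 3000 / 100 = $30

$30


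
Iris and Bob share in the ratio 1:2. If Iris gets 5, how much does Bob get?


Find the multiplier:
5 / 1 = 5
Apply to Bob's share:
2 x 5 = 10

10


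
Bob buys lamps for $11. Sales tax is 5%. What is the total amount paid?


Calculate the tax:
5% of $11 = $0.55
Add tax to price:
$11 + $0.55 = $11.55

$11.55


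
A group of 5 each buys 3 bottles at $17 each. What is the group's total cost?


Cost per person:
3 x $17 = $51
Group total:
5 x $51 = $255

$255


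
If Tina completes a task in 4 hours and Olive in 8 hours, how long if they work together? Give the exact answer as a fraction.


Tina's rate: 1/4 of the job per hour
Olive's rate: 1/8 of the job per hour
Combined rate: 1/4 + 1/8 = 3/8 per hour
Time = 1 / (3/8) = 8/3 hours (≈ 2.67 hours)

8/3 hours


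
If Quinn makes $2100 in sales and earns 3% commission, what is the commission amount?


Convert rate to decimal:
3% = 0.03
Multiply by sales:
$2100 x 0.03 = $63

$63


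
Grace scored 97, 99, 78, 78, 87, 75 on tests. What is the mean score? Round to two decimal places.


Add the scores:
97 + 99 + 78 + 78 + 87 + 75 = 514
Divide by the number of tests:
514 / 6 = 85.6666... ≈ 85.67

85.67


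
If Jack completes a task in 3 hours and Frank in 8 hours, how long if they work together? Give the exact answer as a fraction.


Jack's rate: 1/3 of the job per hour
Frank's rate: 1/8 of the job per hour
Combined rate: 1/3 + 1/8 = 11/24 per hour
Time = 1 / (11/24) = 24/11 hours (≈ 2.18 hours)

24/11 hours


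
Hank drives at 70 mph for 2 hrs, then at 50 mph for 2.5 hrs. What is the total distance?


Leg 1 distance:
70 x 2 = 140 miles
Leg 2 distance:
50 x 2.5 = 125 miles
Total distance:
140 + 125 = 265 miles

265 miles


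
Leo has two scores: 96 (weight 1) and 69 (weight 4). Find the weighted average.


Weighted sum:
1 x 96 + 4 x 69 = 372
Total weight:
1 + 4 = 5
Weighted average:
372 / 5 = 74.4

74.4


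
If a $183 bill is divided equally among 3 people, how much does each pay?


Total bill: $183
Number of people: 3
Each pays: $183 / 3 = $61

$61


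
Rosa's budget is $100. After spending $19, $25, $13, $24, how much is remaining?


Add up expenses:
$19 + $25 + $13 + $24 = $81
Subtract from budget:
$100 - $81 = $19

$19


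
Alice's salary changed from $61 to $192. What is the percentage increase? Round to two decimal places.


Find the absolute change:
|192 - 61| = 131
Divide by original and multiply by 100:
131 / 61 x 100 = 214.7540...% ≈ 214.75%

214.75%


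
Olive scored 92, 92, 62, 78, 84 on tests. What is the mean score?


Add the scores:
92 + 92 + 62 + 78 + 84 = 408
Divide by the number of tests:
408 / 5 = 81.6

81.6


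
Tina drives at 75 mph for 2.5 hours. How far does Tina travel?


Use the formula: distance = speed x time
Speed = 75 mph, Time = 2.5 hours
75 x 2.5 = 187.5 miles

187.5 miles


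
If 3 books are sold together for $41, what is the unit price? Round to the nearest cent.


Total cost: $41
Number of items: 3
Unit price: $41 / 3 = $13.6666... ≈ $13.67

$13.67


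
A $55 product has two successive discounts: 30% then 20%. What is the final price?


First discount:
30% of $55 = $16.50
Price after first discount:
$55 - $16.50 = $38.50
Second discount:
20% of $38.50 = $7.70
Final price:
$38.50 - $7.70 = $30.80

$30.80


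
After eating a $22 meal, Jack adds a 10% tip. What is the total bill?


Calculate the tip:
10% of $22 = $2.20
Add tip to meal cost:
$22 + $2.20 = $24.20

$24.20


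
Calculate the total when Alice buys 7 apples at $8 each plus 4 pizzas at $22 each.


Cost of apples:
7 x $8 = $56
Cost of pizzas:
4 x $22 = $88
Add both:
$56 + $88 = $144

$144


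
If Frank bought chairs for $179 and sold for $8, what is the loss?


Selling price = $8
Cost price = $179
Loss = cost price - selling price:
Loss = $179 - $8 = $171

$171


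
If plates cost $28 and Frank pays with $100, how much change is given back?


Start with the amount paid:
$100
Subtract the price:
$100 - $28 = $72

$72


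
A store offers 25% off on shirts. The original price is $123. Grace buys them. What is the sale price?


Calculate the discount amount:
25% of $123 = $30.75
Subtract from original:
$123 - $30.75 = $92.25

$92.25


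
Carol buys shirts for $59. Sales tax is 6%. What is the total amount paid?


Calculate the tax:
6% of $59 = $3.54
Add tax to price:
$59 + $3.54 = $62.54

$62.54


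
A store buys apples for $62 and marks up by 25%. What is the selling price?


Calculate the markup amount:
25% of $62 = $15.50
Add to cost:
$62 + $15.50 = $77.50

$77.50


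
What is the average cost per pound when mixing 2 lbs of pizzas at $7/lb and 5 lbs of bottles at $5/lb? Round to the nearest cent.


Cost of pizzas:
2 x $7 = $14
Cost of bottles:
5 x $5 = $25
Total cost: $14 + $25 = $39
Total weight: 7 lbs
Average: $39 / 7 = $5.5714... ≈ $5.57/lb

$5.57/lb


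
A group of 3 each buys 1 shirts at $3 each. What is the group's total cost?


Cost per person:
1 x $3 = $3
Group total:
3 x $3 = $9

$9


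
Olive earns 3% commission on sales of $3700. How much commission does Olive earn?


Convert rate to decimal:
3% = 0.03
Multiply by sales:
$3700 x 0.03 = $111

$111


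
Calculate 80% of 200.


Convert percentage to decimal:
80% = 0.8
Multiply:
200 x 0.8 = 160

160


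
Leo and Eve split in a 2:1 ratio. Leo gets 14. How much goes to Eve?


Find the multiplier:
14 / 2 = 7
Apply to Eve's share:
1 x 7 = 7

7


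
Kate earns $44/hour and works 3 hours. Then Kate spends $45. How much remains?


Calculate earnings:
3 x $44 = $132
Subtract spending:
$132 - $45 = $87

$87


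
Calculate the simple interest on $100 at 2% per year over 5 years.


Use the formula I = P x R x T / 100
P x R x T = 100 x 2 x 5 = 1000
I = 1000 / 100 = $10

$10


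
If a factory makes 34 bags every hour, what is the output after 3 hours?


Production rate: 34 bags per hour
Time: 3 hours
Total: 34 x 3 = 102 bags

102 bags


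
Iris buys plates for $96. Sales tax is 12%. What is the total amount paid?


Calculate the tax:
12% of $96 = $11.52
Add tax to price:
$96 + $11.52 = $107.52

$107.52


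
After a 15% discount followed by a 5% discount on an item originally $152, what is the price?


First discount:
15% of $152 = $22.80
Price after first discount:
$152 - $22.80 = $129.20
Second discount:
5% of $129.20 = $6.46
Final price:
$129.20 - $6.46 = $122.74

$122.74


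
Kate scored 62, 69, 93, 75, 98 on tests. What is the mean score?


Add the scores:
62 + 69 + 93 + 75 + 98 = 397
Divide by the number of tests:
397 / 5 = 79.4

79.4


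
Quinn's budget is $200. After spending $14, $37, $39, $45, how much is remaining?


Add up expenses:
$14 + $37 + $39 + $45 = $135
Subtract from budget:
$200 - $135 = $65

$65


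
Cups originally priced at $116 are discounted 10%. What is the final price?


Calculate the discount amount:
10% of $116 = $11.60
Subtract from original:
$116 - $11.60 = $104.40

$104.40


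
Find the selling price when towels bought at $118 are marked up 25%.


Calculate the markup amount:
25% of $118 = $29.50
Add to cost:
$118 + $29.50 = $147.50

$147.50


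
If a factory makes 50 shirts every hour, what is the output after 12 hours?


Production rate: 50 shirts per hour
Time: 12 hours
Total: 50 x 12 = 600 shirts

600 shirts


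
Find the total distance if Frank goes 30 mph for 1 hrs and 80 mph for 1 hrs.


Leg 1 distance:
30 x 1 = 30 miles
Leg 2 distance:
80 x 1 = 80 miles
Total distance:
30 + 80 = 110 miles

110 miles


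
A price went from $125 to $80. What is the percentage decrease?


Find the absolute change:
|80 - 125| = 45
Divide by original and multiply by 100:
45 / 125 x 100 = 36%

36%


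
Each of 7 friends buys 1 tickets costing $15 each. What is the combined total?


Cost per person:
1 x $15 = $15
Group total:
7 x $15 = $105

$105


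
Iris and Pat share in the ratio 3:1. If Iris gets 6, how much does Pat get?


Find the multiplier:
6 / 3 = 2
Apply to Pat's share:
1 x 2 = 2

2


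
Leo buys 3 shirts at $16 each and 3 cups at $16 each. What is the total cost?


Cost of shirts:
3 x $16 = $48
Cost of cups:
3 x $16 = $48
Add both:
$48 + $48 = $96

$96


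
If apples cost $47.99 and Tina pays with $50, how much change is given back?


Start with the amount paid:
$50
Subtract the price:
$50 - $47.99 = $2.01

$2.01


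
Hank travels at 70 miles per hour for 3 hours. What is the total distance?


Use the formula: distance = speed x time
Speed = 70 mph, Time = 3 hours
70 x 3 = 210 miles

210 miles


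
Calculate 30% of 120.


Convert percentage to decimal:
30% = 0.3
Multiply:
120 x 0.3 = 36

36


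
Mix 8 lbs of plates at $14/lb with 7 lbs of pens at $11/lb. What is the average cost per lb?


Cost of plates:
8 x $14 = $112
Cost of pens:
7 x $11 = $77
Total cost: $112 + $77 = $189
Total weight: 15 lbs
Average: $189 / 15 = $12.60/lb

$12.60/lb


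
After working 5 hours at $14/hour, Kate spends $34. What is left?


Calculate earnings:
5 x $14 = $70
Subtract spending:
$70 - $34 = $36

$36


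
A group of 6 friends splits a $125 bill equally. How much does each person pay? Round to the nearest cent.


Total bill: $125
Number of people: 6
Each pays: $125 / 6 = $20.8333... ≈ $20.83

$20.83


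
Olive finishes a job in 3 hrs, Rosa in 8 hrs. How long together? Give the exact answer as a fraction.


Olive's rate: 1/3 of the job per hour
Rosa's rate: 1/8 of the job per hour
Combined rate: 1/3 + 1/8 = 11/24 per hour
Time = 1 / (11/24) = 24/11 hours (≈ 2.18 hours)

24/11 hours


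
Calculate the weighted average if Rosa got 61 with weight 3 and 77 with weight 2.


Weighted sum:
3 x 61 + 2 x 77 = 337
Total weight:
3 + 2 = 5
Weighted average:
337 / 5 = 67.4

67.4


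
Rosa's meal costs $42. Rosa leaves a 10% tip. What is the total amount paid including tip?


Calculate the tip:
10% of $42 = $4.20
Add tip to meal cost:
$42 + $4.20 = $46.20

$46.20


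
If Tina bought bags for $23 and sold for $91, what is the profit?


Selling price = $91
Cost price = $23
Profit = selling price - cost price:
Profit = $91 - $23 = $68

$68


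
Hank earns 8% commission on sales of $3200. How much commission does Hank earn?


Convert rate to decimal:
8% = 0.08
Multiply by sales:
$3200 x 0.08 = $256

$256


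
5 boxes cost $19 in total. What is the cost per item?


Total cost: $19
Number of items: 5
Unit price: $19 / 5 = $3.80

$3.80


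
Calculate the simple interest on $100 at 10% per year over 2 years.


Use the formula I = P x R x T / 100
P x R x T = 100 x 10 x 2 = 2000
I = 2000 / 100 = $20

$20


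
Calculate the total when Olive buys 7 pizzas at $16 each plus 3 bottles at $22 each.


Cost of pizzas:
7 x $16 = $112
Cost of bottles:
3 x $22 = $66
Add both:
$112 + $66 = $178

$178


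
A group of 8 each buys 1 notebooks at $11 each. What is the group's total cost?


Cost per person:
1 x $11 = $11
Group total:
8 x $11 = $88

$88


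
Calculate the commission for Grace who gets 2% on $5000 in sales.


Convert rate to decimal:
2% = 0.02
Multiply by sales:
$5000 x 0.02 = $100

$100


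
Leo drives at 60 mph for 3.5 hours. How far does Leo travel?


Use the formula: distance = speed x time
Speed = 60 mph, Time = 3.5 hours
60 x 3.5 = 210 miles

210 miles


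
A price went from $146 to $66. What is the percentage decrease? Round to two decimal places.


Find the absolute change:
|66 - 146| = 80
Divide by original and multiply by 100:
80 / 146 x 100 = 54.7945...% ≈ 54.79%

54.79%


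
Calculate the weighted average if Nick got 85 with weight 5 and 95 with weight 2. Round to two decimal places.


Weighted sum:
5 x 85 + 2 x 95 = 615
Total weight:
5 + 2 = 7
Weighted average:
615 / 7 = 87.8571... ≈ 87.86

87.86


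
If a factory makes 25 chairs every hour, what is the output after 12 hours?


Production rate: 25 chairs per hour
Time: 12 hours
Total: 25 x 12 = 300 chairs

300 chairs


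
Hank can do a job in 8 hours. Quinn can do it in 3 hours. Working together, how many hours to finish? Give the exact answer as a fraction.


Hank's rate: 1/8 of the job per hour
Quinn's rate: 1/3 of the job per hour
Combined rate: 1/8 + 1/3 = 11/24 per hour
Time = 1 / (11/24) = 24/11 hours (≈ 2.18 hours)

24/11 hours


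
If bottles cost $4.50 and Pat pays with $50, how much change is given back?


Start with the amount paid:
$50
Subtract the price:
$50 - $4.50 = $45.50

$45.50


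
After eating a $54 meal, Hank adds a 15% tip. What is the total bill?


Calculate the tip:
15% of $54 = $8.10
Add tip to meal cost:
$54 + $8.10 = $62.10

$62.10


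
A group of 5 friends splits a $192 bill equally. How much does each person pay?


Total bill: $192
Number of people: 5
Each pays: $192 / 5 = $38.40

$38.40


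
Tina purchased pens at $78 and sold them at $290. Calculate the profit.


Selling price = $290
Cost price = $78
Profit = selling price - cost price:
Profit = $290 - $78 = $212

$212


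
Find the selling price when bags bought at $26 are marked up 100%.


Calculate the markup amount:
100% of $26 = $26
Add to cost:
$26 + $26 = $52

$52


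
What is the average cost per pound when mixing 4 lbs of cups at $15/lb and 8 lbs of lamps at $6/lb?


Cost of cups:
4 x $15 = $60
Cost of lamps:
8 x $6 = $48
Total cost: $60 + $48 = $108
Total weight: 12 lbs
Average: $108 / 12 = $9/lb

$9/lb
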